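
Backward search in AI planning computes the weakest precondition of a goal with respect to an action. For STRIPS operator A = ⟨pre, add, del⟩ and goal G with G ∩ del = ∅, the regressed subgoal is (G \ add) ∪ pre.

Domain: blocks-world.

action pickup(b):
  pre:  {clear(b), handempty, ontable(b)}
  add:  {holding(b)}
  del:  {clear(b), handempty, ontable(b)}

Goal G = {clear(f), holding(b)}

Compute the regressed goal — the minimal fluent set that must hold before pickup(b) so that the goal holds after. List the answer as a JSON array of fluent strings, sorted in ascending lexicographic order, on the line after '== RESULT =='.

Regress:
  G ∩ del = {}  (empty — regression defined)
  G \ add = {clear(f), holding(b)} \ {holding(b)} = {clear(f)}
  ∪ pre   = {clear(f)} ∪ {clear(b), handempty, ontable(b)}
          = {clear(b), clear(f), handempty, ontable(b)}

== RESULT ==
["clear(b)", "clear(f)", "handempty", "ontable(b)"]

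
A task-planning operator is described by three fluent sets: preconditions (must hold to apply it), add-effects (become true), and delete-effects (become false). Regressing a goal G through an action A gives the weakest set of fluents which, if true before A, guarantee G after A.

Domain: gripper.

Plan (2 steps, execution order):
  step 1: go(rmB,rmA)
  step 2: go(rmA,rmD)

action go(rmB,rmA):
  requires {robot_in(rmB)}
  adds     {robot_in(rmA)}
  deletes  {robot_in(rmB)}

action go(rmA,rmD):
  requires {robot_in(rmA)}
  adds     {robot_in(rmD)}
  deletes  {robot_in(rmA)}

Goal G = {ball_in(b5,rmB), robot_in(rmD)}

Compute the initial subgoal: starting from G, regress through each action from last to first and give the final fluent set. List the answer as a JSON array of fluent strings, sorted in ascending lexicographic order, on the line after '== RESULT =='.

Work backward from the goal:
  through step 2 (go(rmA,rmD)): drop {robot_in(rmD)}, keep {ball_in(b5,rmB)}, require {robot_in(rmA)}
    → {ball_in(b5,rmB), robot_in(rmA)}
  through step 1 (go(rmB,rmA)): drop {robot_in(rmA)}, keep {ball_in(b5,rmB)}, require {robot_in(rmB)}
    → {ball_in(b5,rmB), robot_in(rmB)}

== RESULT ==
["ball_in(b5,rmB)", "robot_in(rmB)"]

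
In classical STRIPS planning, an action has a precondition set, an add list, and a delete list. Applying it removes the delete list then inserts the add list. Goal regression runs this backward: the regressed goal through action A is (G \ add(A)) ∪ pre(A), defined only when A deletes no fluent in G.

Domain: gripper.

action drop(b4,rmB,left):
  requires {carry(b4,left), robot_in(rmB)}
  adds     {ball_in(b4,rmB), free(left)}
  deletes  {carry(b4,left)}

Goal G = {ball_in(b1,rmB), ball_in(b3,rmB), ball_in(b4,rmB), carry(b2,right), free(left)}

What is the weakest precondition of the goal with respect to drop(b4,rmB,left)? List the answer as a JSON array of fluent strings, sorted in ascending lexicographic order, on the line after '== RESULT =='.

Compute (G \ add) ∪ pre:
  G ∩ del = {}  (empty — regression defined)
  G \ add = {ball_in(b1,rmB), ball_in(b3,rmB), ball_in(b4,rmB), carry(b2,right), free(left)} \ {ball_in(b4,rmB), free(left)} = {ball_in(b1,rmB), ball_in(b3,rmB), carry(b2,right)}
  ∪ pre   = {ball_in(b1,rmB), ball_in(b3,rmB), carry(b2,right)} ∪ {carry(b4,left), robot_in(rmB)}
          = {ball_in(b1,rmB), ball_in(b3,rmB), carry(b2,right), carry(b4,left), robot_in(rmB)}

== RESULT ==
["ball_in(b1,rmB)", "ball_in(b3,rmB)", "carry(b2,right)", "carry(b4,left)", "robot_in(rmB)"]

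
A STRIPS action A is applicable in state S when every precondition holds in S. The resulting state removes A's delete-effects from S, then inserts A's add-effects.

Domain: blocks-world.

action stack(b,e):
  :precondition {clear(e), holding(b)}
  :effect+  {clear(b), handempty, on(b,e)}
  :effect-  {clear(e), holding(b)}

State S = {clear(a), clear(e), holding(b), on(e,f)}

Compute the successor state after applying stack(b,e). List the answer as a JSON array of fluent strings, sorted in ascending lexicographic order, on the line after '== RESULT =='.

Progress:
  pre ⊆ S: {clear(e), holding(b)} ⊆ S  — applicable
  S \ del = {clear(a), on(e,f)}
  ∪ add   = {clear(a), clear(b), handempty, on(b,e), on(e,f)}

== RESULT ==
["clear(a)", "clear(b)", "handempty", "on(b,e)", "on(e,f)"]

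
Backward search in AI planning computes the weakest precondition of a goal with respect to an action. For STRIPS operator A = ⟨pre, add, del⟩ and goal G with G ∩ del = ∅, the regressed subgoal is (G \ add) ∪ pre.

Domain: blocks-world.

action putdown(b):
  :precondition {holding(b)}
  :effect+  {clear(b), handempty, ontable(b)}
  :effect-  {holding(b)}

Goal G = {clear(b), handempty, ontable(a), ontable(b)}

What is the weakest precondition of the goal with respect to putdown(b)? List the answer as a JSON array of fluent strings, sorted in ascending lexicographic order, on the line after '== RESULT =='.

Compute (G \ add) ∪ pre:
  G ∩ del = {}  (empty — regression defined)
  G \ add = {clear(b), handempty, ontable(a), ontable(b)} \ {clear(b), handempty, ontable(b)} = {ontable(a)}
  ∪ pre   = {ontable(a)} ∪ {holding(b)}
          = {holding(b), ontable(a)}

== RESULT ==
["holding(b)", "ontable(a)"]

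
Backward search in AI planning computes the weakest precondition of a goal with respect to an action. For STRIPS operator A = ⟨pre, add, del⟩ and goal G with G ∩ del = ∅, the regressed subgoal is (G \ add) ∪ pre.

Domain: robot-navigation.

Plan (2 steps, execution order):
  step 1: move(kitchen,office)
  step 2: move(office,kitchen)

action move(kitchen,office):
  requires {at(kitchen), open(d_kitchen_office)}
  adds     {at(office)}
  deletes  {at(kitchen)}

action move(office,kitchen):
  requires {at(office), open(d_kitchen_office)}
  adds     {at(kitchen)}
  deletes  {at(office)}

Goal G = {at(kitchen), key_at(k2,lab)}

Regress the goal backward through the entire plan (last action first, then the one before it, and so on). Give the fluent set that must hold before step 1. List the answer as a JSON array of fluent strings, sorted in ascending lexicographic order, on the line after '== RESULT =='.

Work backward from the goal:
  through step 2 (move(office,kitchen)): drop {at(kitchen)}, keep {key_at(k2,lab)}, require {at(office), open(d_kitchen_office)}
    → {at(office), key_at(k2,lab), open(d_kitchen_office)}
  through step 1 (move(kitchen,office)): drop {at(office)}, keep {key_at(k2,lab), open(d_kitchen_office)}, require {at(kitchen), open(d_kitchen_office)}
    → {at(kitchen), key_at(k2,lab), open(d_kitchen_office)}

== RESULT ==
["at(kitchen)", "key_at(k2,lab)", "open(d_kitchen_office)"]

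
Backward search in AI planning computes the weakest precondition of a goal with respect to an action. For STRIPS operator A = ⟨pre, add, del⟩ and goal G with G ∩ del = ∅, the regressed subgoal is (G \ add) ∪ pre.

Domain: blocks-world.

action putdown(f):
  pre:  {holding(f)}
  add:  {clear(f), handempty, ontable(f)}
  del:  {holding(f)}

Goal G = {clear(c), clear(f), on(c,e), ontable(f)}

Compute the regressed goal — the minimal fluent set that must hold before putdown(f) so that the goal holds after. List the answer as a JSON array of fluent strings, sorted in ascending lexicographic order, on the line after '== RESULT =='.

Compute (G \ add) ∪ pre:
  G ∩ del = {}  (empty — regression defined)
  G \ add = {clear(c), clear(f), on(c,e), ontable(f)} \ {clear(f), handempty, ontable(f)} = {clear(c), on(c,e)}
  ∪ pre   = {clear(c), on(c,e)} ∪ {holding(f)}
          = {clear(c), holding(f), on(c,e)}

== RESULT ==
["clear(c)", "holding(f)", "on(c,e)"]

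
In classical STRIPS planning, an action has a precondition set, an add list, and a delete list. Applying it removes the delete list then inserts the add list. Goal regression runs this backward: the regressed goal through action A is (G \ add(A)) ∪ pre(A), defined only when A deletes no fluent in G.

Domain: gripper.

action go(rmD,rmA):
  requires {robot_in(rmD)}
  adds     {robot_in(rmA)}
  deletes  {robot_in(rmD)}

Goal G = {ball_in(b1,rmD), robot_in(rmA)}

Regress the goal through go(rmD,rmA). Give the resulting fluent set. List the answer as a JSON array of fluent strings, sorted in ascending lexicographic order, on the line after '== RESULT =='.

Regress:
  G ∩ del = {}  (empty — regression defined)
  G \ add = {ball_in(b1,rmD), robot_in(rmA)} \ {robot_in(rmA)} = {ball_in(b1,rmD)}
  ∪ pre   = {ball_in(b1,rmD)} ∪ {robot_in(rmD)}
          = {ball_in(b1,rmD), robot_in(rmD)}

== RESULT ==
["ball_in(b1,rmD)", "robot_in(rmD)"]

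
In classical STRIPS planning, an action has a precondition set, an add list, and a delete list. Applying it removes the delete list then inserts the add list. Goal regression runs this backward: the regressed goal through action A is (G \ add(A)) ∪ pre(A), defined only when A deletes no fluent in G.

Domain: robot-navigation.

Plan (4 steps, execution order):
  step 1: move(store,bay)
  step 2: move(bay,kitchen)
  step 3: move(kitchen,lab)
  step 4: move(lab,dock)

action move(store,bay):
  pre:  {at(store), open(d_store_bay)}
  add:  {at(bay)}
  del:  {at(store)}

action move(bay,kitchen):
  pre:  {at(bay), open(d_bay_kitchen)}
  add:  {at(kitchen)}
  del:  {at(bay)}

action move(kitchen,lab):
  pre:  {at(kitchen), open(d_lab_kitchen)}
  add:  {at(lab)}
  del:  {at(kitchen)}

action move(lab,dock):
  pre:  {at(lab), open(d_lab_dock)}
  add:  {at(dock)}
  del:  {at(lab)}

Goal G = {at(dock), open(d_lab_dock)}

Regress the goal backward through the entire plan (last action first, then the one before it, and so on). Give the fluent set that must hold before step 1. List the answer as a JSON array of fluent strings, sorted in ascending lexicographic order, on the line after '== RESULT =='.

Regress step by step:
  through step 4 (move(lab,dock)): drop {at(dock)}, keep {open(d_lab_dock)}, require {at(lab), open(d_lab_dock)}
    → {at(lab), open(d_lab_dock)}
  through step 3 (move(kitchen,lab)): drop {at(lab)}, keep {open(d_lab_dock)}, require {at(kitchen), open(d_lab_kitchen)}
    → {at(kitchen), open(d_lab_dock), open(d_lab_kitchen)}
  through step 2 (move(bay,kitchen)): drop {at(kitchen)}, keep {open(d_lab_dock), open(d_lab_kitchen)}, require {at(bay), open(d_bay_kitchen)}
    → {at(bay), open(d_bay_kitchen), open(d_lab_dock), open(d_lab_kitchen)}
  through step 1 (move(store,bay)): drop {at(bay)}, keep {open(d_bay_kitchen), open(d_lab_dock), open(d_lab_kitchen)}, require {at(store), open(d_store_bay)}
    → {at(store), open(d_bay_kitchen), open(d_lab_dock), open(d_lab_kitchen), open(d_store_bay)}

== RESULT ==
["at(store)", "open(d_bay_kitchen)", "open(d_lab_dock)", "open(d_lab_kitchen)", "open(d_store_bay)"]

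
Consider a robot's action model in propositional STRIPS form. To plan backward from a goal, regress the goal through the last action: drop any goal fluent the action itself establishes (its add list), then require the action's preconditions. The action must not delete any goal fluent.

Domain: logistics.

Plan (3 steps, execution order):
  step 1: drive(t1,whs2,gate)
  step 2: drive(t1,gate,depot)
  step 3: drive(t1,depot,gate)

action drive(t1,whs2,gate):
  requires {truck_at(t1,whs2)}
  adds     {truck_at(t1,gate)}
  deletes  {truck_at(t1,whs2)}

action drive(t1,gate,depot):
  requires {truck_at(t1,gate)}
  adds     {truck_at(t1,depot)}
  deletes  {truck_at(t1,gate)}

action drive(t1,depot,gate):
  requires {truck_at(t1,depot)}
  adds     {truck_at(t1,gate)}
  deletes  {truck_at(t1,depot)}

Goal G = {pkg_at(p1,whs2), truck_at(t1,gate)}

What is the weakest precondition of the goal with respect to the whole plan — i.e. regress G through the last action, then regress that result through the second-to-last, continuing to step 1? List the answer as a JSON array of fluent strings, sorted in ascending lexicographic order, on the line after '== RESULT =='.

Work backward from the goal:
  through step 3 (drive(t1,depot,gate)): drop {truck_at(t1,gate)}, keep {pkg_at(p1,whs2)}, require {truck_at(t1,depot)}
    → {pkg_at(p1,whs2), truck_at(t1,depot)}
  through step 2 (drive(t1,gate,depot)): drop {truck_at(t1,depot)}, keep {pkg_at(p1,whs2)}, require {truck_at(t1,gate)}
    → {pkg_at(p1,whs2), truck_at(t1,gate)}
  through step 1 (drive(t1,whs2,gate)): drop {truck_at(t1,gate)}, keep {pkg_at(p1,whs2)}, require {truck_at(t1,whs2)}
    → {pkg_at(p1,whs2), truck_at(t1,whs2)}

== RESULT ==
["pkg_at(p1,whs2)", "truck_at(t1,whs2)"]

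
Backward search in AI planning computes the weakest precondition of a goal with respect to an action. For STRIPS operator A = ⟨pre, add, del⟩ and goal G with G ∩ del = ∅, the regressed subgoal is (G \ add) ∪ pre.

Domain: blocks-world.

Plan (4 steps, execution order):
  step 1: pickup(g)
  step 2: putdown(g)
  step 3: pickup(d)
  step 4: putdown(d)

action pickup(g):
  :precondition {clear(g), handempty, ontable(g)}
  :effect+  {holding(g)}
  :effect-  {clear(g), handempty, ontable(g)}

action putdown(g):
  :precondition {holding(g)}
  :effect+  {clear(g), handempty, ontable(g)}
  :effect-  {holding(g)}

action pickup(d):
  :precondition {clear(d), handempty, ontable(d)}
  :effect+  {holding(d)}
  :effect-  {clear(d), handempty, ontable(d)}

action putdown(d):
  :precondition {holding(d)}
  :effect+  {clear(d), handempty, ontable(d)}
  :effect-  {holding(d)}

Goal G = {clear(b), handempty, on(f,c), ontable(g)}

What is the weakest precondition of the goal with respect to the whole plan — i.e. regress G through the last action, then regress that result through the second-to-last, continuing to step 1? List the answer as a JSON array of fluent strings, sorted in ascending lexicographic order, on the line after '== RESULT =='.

Work backward from the goal:
  through step 4 (putdown(d)): drop {handempty}, keep {clear(b), on(f,c), ontable(g)}, require {holding(d)}
    → {clear(b), holding(d), on(f,c), ontable(g)}
  through step 3 (pickup(d)): drop {holding(d)}, keep {clear(b), on(f,c), ontable(g)}, require {clear(d), handempty, ontable(d)}
    → {clear(b), clear(d), handempty, on(f,c), ontable(d), ontable(g)}
  through step 2 (putdown(g)): drop {handempty, ontable(g)}, keep {clear(b), clear(d), on(f,c), ontable(d)}, require {holding(g)}
    → {clear(b), clear(d), holding(g), on(f,c), ontable(d)}
  through step 1 (pickup(g)): drop {holding(g)}, keep {clear(b), clear(d), on(f,c), ontable(d)}, require {clear(g), handempty, ontable(g)}
    → {clear(b), clear(d), clear(g), handempty, on(f,c), ontable(d), ontable(g)}

== RESULT ==
["clear(b)", "clear(d)", "clear(g)", "handempty", "on(f,c)", "ontable(d)", "ontable(g)"]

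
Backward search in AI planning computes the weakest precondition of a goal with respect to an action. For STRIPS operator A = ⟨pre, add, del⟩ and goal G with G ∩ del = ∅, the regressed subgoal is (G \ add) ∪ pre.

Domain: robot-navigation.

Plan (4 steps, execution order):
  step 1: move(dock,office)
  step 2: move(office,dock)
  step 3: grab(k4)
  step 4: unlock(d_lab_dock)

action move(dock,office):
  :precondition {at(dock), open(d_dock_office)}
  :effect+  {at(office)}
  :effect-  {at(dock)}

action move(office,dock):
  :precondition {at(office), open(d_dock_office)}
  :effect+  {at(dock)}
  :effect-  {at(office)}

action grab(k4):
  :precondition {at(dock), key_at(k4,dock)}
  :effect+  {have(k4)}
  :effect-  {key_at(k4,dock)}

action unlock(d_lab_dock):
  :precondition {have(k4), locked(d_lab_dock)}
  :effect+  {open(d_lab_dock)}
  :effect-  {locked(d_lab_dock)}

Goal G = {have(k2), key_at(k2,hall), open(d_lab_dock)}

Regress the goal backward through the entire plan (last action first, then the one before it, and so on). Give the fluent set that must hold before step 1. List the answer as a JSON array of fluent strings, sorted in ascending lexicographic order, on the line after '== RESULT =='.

Regress step by step:
  through step 4 (unlock(d_lab_dock)): drop {open(d_lab_dock)}, keep {have(k2), key_at(k2,hall)}, require {have(k4), locked(d_lab_dock)}
    → {have(k2), have(k4), key_at(k2,hall), locked(d_lab_dock)}
  through step 3 (grab(k4)): drop {have(k4)}, keep {have(k2), key_at(k2,hall), locked(d_lab_dock)}, require {at(dock), key_at(k4,dock)}
    → {at(dock), have(k2), key_at(k2,hall), key_at(k4,dock), locked(d_lab_dock)}
  through step 2 (move(office,dock)): drop {at(dock)}, keep {have(k2), key_at(k2,hall), key_at(k4,dock), locked(d_lab_dock)}, require {at(office), open(d_dock_office)}
    → {at(office), have(k2), key_at(k2,hall), key_at(k4,dock), locked(d_lab_dock), open(d_dock_office)}
  through step 1 (move(dock,office)): drop {at(office)}, keep {have(k2), key_at(k2,hall), key_at(k4,dock), locked(d_lab_dock), open(d_dock_office)}, require {at(dock), open(d_dock_office)}
    → {at(dock), have(k2), key_at(k2,hall), key_at(k4,dock), locked(d_lab_dock), open(d_dock_office)}

== RESULT ==
["at(dock)", "have(k2)", "key_at(k2,hall)", "key_at(k4,dock)", "locked(d_lab_dock)", "open(d_dock_office)"]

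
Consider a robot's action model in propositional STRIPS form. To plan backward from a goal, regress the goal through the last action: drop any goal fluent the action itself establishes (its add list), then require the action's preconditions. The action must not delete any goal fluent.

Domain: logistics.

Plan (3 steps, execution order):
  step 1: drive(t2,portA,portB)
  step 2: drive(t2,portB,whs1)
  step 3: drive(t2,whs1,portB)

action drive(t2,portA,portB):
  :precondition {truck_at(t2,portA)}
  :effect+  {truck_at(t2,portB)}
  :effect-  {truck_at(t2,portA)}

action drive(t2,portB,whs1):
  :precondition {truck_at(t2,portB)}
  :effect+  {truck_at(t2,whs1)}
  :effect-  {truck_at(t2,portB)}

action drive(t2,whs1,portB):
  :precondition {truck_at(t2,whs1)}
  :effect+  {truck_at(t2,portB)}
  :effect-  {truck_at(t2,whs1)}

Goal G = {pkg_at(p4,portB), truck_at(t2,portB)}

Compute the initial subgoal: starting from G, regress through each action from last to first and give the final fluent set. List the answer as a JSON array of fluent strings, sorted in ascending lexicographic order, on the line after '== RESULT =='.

Regress step by step:
  through step 3 (drive(t2,whs1,portB)): drop {truck_at(t2,portB)}, keep {pkg_at(p4,portB)}, require {truck_at(t2,whs1)}
    → {pkg_at(p4,portB), truck_at(t2,whs1)}
  through step 2 (drive(t2,portB,whs1)): drop {truck_at(t2,whs1)}, keep {pkg_at(p4,portB)}, require {truck_at(t2,portB)}
    → {pkg_at(p4,portB), truck_at(t2,portB)}
  through step 1 (drive(t2,portA,portB)): drop {truck_at(t2,portB)}, keep {pkg_at(p4,portB)}, require {truck_at(t2,portA)}
    → {pkg_at(p4,portB), truck_at(t2,portA)}

== RESULT ==
["pkg_at(p4,portB)", "truck_at(t2,portA)"]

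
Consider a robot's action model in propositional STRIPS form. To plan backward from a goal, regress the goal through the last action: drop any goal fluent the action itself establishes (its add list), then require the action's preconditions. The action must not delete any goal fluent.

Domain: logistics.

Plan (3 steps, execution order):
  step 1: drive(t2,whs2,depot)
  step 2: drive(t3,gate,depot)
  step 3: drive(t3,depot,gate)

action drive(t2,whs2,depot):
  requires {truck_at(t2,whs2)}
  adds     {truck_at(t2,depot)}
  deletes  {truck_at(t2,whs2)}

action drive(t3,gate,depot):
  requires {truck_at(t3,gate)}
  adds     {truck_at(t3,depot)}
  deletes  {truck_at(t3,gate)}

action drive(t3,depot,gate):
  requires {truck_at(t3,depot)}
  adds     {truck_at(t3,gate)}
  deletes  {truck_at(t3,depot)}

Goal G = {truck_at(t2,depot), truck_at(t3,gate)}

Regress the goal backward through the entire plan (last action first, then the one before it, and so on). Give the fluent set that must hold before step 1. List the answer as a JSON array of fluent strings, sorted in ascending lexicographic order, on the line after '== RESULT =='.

Regress step by step:
  through step 3 (drive(t3,depot,gate)): drop {truck_at(t3,gate)}, keep {truck_at(t2,depot)}, require {truck_at(t3,depot)}
    → {truck_at(t2,depot), truck_at(t3,depot)}
  through step 2 (drive(t3,gate,depot)): drop {truck_at(t3,depot)}, keep {truck_at(t2,depot)}, require {truck_at(t3,gate)}
    → {truck_at(t2,depot), truck_at(t3,gate)}
  through step 1 (drive(t2,whs2,depot)): drop {truck_at(t2,depot)}, keep {truck_at(t3,gate)}, require {truck_at(t2,whs2)}
    → {truck_at(t2,whs2), truck_at(t3,gate)}

== RESULT ==
["truck_at(t2,whs2)", "truck_at(t3,gate)"]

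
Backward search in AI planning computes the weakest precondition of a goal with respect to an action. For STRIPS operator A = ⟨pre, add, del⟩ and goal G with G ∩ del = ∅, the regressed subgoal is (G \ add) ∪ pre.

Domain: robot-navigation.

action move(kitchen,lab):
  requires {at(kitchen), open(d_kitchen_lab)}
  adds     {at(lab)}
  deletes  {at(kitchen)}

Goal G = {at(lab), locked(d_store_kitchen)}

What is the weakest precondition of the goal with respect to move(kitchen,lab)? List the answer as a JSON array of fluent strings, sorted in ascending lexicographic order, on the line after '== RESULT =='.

Compute (G \ add) ∪ pre:
  G ∩ del = {}  (empty — regression defined)
  G \ add = {at(lab), locked(d_store_kitchen)} \ {at(lab)} = {locked(d_store_kitchen)}
  ∪ pre   = {locked(d_store_kitchen)} ∪ {at(kitchen), open(d_kitchen_lab)}
          = {at(kitchen), locked(d_store_kitchen), open(d_kitchen_lab)}

== RESULT ==
["at(kitchen)", "locked(d_store_kitchen)", "open(d_kitchen_lab)"]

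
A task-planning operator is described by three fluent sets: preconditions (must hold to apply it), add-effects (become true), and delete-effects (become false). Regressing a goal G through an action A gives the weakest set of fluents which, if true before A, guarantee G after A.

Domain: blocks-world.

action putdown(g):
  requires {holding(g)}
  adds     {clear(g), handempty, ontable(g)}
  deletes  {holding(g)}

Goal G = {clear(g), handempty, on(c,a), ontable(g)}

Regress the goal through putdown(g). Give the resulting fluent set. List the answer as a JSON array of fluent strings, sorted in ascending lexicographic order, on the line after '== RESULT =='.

Regress:
  G ∩ del = {}  (empty — regression defined)
  G \ add = {clear(g), handempty, on(c,a), ontable(g)} \ {clear(g), handempty, ontable(g)} = {on(c,a)}
  ∪ pre   = {on(c,a)} ∪ {holding(g)}
          = {holding(g), on(c,a)}

== RESULT ==
["holding(g)", "on(c,a)"]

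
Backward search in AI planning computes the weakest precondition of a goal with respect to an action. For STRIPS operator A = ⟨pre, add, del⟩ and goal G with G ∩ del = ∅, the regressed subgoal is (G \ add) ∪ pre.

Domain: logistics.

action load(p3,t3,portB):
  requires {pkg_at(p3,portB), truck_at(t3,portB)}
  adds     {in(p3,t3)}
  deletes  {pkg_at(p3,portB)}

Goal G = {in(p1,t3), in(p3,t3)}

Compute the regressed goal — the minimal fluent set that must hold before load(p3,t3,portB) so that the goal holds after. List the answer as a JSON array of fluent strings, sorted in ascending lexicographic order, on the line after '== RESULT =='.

Compute (G \ add) ∪ pre:
  G ∩ del = {}  (empty — regression defined)
  G \ add = {in(p1,t3), in(p3,t3)} \ {in(p3,t3)} = {in(p1,t3)}
  ∪ pre   = {in(p1,t3)} ∪ {pkg_at(p3,portB), truck_at(t3,portB)}
          = {in(p1,t3), pkg_at(p3,portB), truck_at(t3,portB)}

== RESULT ==
["in(p1,t3)", "pkg_at(p3,portB)", "truck_at(t3,portB)"]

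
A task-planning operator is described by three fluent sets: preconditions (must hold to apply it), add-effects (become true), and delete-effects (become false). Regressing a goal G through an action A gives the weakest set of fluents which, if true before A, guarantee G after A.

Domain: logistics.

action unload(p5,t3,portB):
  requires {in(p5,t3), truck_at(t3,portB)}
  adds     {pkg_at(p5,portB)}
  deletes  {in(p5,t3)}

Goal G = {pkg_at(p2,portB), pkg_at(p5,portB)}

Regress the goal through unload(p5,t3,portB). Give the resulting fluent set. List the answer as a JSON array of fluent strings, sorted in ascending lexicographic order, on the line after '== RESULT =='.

Compute (G \ add) ∪ pre:
  G ∩ del = {}  (empty — regression defined)
  G \ add = {pkg_at(p2,portB), pkg_at(p5,portB)} \ {pkg_at(p5,portB)} = {pkg_at(p2,portB)}
  ∪ pre   = {pkg_at(p2,portB)} ∪ {in(p5,t3), truck_at(t3,portB)}
          = {in(p5,t3), pkg_at(p2,portB), truck_at(t3,portB)}

== RESULT ==
["in(p5,t3)", "pkg_at(p2,portB)", "truck_at(t3,portB)"]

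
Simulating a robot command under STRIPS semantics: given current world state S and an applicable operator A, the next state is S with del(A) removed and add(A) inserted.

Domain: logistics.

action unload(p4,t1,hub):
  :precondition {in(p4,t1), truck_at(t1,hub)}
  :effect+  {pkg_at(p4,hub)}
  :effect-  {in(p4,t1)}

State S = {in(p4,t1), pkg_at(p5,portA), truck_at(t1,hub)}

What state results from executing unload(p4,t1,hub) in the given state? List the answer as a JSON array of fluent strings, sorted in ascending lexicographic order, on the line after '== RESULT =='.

Progress:
  pre ⊆ S: {in(p4,t1), truck_at(t1,hub)} ⊆ S  — applicable
  S \ del = {pkg_at(p5,portA), truck_at(t1,hub)}
  ∪ add   = {pkg_at(p4,hub), pkg_at(p5,portA), truck_at(t1,hub)}

== RESULT ==
["pkg_at(p4,hub)", "pkg_at(p5,portA)", "truck_at(t1,hub)"]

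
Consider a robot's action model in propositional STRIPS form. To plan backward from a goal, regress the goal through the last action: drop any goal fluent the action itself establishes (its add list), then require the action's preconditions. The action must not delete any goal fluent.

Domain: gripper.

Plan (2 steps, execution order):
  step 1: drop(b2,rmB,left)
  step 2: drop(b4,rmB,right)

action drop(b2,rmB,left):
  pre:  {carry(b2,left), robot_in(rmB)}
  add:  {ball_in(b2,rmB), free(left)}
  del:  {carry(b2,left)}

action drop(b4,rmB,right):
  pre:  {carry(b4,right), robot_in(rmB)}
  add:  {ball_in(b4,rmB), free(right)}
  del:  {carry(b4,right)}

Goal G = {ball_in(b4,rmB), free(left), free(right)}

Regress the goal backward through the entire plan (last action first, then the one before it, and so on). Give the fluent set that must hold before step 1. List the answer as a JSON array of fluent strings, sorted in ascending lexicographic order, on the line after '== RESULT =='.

Work backward from the goal:
  through step 2 (drop(b4,rmB,right)): drop {ball_in(b4,rmB), free(right)}, keep {free(left)}, require {carry(b4,right), robot_in(rmB)}
    → {carry(b4,right), free(left), robot_in(rmB)}
  through step 1 (drop(b2,rmB,left)): drop {free(left)}, keep {carry(b4,right), robot_in(rmB)}, require {carry(b2,left), robot_in(rmB)}
    → {carry(b2,left), carry(b4,right), robot_in(rmB)}

== RESULT ==
["carry(b2,left)", "carry(b4,right)", "robot_in(rmB)"]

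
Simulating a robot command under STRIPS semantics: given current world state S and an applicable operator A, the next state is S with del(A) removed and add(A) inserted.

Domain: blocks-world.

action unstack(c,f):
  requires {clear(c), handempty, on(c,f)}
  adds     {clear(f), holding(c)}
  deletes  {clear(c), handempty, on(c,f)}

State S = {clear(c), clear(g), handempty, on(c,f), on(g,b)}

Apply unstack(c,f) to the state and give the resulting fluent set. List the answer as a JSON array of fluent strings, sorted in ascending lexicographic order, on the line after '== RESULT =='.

Compute (S \ del) ∪ add:
  pre ⊆ S: {clear(c), handempty, on(c,f)} ⊆ S  — applicable
  S \ del = {clear(g), on(g,b)}
  ∪ add   = {clear(f), clear(g), holding(c), on(g,b)}

== RESULT ==
["clear(f)", "clear(g)", "holding(c)", "on(g,b)"]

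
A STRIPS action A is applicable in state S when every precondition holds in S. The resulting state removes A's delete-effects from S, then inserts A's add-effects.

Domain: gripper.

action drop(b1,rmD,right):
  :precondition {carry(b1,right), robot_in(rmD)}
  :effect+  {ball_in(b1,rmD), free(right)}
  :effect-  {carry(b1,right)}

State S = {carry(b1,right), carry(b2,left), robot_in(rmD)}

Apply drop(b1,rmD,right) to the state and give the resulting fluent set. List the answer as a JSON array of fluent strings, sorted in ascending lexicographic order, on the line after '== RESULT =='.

Progress:
  pre ⊆ S: {carry(b1,right), robot_in(rmD)} ⊆ S  — applicable
  S \ del = {carry(b2,left), robot_in(rmD)}
  ∪ add   = {ball_in(b1,rmD), carry(b2,left), free(right), robot_in(rmD)}

== RESULT ==
["ball_in(b1,rmD)", "carry(b2,left)", "free(right)", "robot_in(rmD)"]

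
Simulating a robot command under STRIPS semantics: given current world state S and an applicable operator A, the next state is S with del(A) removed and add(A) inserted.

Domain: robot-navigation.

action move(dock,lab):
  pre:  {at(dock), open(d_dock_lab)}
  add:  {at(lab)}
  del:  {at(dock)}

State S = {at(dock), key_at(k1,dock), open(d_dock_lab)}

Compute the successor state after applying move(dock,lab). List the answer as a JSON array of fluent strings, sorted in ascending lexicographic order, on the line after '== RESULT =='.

Compute (S \ del) ∪ add:
  pre ⊆ S: {at(dock), open(d_dock_lab)} ⊆ S  — applicable
  S \ del = {key_at(k1,dock), open(d_dock_lab)}
  ∪ add   = {at(lab), key_at(k1,dock), open(d_dock_lab)}

== RESULT ==
["at(lab)", "key_at(k1,dock)", "open(d_dock_lab)"]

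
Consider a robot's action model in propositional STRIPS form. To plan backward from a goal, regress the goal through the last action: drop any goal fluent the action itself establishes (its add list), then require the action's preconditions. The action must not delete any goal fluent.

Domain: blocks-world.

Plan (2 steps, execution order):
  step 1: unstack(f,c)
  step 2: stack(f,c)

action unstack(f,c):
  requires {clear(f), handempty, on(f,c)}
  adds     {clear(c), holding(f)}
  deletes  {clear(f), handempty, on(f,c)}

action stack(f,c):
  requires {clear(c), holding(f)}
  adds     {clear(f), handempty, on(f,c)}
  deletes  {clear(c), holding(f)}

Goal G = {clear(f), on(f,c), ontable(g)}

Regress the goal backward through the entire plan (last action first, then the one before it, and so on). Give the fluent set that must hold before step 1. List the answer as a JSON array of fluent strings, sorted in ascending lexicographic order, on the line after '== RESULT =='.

Work backward from the goal:
  through step 2 (stack(f,c)): drop {clear(f), on(f,c)}, keep {ontable(g)}, require {clear(c), holding(f)}
    → {clear(c), holding(f), ontable(g)}
  through step 1 (unstack(f,c)): drop {clear(c), holding(f)}, keep {ontable(g)}, require {clear(f), handempty, on(f,c)}
    → {clear(f), handempty, on(f,c), ontable(g)}

== RESULT ==
["clear(f)", "handempty", "on(f,c)", "ontable(g)"]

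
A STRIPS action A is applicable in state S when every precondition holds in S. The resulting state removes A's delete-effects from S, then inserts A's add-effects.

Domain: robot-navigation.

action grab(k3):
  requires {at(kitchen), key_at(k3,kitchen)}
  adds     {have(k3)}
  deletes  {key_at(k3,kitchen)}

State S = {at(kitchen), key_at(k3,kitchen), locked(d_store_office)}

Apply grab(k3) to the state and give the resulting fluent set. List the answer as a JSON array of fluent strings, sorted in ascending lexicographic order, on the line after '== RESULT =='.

Compute (S \ del) ∪ add:
  pre ⊆ S: {at(kitchen), key_at(k3,kitchen)} ⊆ S  — applicable
  S \ del = {at(kitchen), locked(d_store_office)}
  ∪ add   = {at(kitchen), have(k3), locked(d_store_office)}

== RESULT ==
["at(kitchen)", "have(k3)", "locked(d_store_office)"]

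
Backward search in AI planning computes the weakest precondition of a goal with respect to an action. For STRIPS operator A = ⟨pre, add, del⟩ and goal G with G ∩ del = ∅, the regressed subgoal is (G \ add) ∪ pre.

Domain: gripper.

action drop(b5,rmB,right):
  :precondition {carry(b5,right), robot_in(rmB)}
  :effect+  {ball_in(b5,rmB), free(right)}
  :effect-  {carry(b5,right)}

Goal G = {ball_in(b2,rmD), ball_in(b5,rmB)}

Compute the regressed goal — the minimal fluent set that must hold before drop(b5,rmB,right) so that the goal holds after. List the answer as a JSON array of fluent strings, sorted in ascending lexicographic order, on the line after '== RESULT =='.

Regress:
  G ∩ del = {}  (empty — regression defined)
  G \ add = {ball_in(b2,rmD), ball_in(b5,rmB)} \ {ball_in(b5,rmB), free(right)} = {ball_in(b2,rmD)}
  ∪ pre   = {ball_in(b2,rmD)} ∪ {carry(b5,right), robot_in(rmB)}
          = {ball_in(b2,rmD), carry(b5,right), robot_in(rmB)}

== RESULT ==
["ball_in(b2,rmD)", "carry(b5,right)", "robot_in(rmB)"]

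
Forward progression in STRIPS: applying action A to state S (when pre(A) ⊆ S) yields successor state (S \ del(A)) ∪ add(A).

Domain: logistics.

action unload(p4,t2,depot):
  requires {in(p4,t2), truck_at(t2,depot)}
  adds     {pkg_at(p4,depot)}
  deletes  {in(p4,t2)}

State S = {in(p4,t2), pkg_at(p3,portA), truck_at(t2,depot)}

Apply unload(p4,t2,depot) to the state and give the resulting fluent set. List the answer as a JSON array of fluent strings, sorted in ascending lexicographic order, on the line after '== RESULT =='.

Compute (S \ del) ∪ add:
  pre ⊆ S: {in(p4,t2), truck_at(t2,depot)} ⊆ S  — applicable
  S \ del = {pkg_at(p3,portA), truck_at(t2,depot)}
  ∪ add   = {pkg_at(p3,portA), pkg_at(p4,depot), truck_at(t2,depot)}

== RESULT ==
["pkg_at(p3,portA)", "pkg_at(p4,depot)", "truck_at(t2,depot)"]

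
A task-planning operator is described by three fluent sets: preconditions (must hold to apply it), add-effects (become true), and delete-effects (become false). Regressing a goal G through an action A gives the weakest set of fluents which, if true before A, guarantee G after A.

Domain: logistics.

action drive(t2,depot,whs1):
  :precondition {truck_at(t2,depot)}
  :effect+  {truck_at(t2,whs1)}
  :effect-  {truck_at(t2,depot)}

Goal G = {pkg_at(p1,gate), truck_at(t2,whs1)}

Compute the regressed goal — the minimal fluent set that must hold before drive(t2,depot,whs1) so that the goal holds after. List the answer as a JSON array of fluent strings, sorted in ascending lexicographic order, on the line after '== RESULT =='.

Regress:
  G ∩ del = {}  (empty — regression defined)
  G \ add = {pkg_at(p1,gate), truck_at(t2,whs1)} \ {truck_at(t2,whs1)} = {pkg_at(p1,gate)}
  ∪ pre   = {pkg_at(p1,gate)} ∪ {truck_at(t2,depot)}
          = {pkg_at(p1,gate), truck_at(t2,depot)}

== RESULT ==
["pkg_at(p1,gate)", "truck_at(t2,depot)"]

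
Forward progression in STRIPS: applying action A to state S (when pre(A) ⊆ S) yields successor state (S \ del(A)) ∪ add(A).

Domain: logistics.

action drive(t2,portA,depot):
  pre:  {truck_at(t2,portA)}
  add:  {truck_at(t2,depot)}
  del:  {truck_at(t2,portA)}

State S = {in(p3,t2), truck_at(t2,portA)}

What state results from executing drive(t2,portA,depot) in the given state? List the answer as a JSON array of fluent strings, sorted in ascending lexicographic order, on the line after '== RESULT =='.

Compute (S \ del) ∪ add:
  pre ⊆ S: {truck_at(t2,portA)} ⊆ S  — applicable
  S \ del = {in(p3,t2)}
  ∪ add   = {in(p3,t2), truck_at(t2,depot)}

== RESULT ==
["in(p3,t2)", "truck_at(t2,depot)"]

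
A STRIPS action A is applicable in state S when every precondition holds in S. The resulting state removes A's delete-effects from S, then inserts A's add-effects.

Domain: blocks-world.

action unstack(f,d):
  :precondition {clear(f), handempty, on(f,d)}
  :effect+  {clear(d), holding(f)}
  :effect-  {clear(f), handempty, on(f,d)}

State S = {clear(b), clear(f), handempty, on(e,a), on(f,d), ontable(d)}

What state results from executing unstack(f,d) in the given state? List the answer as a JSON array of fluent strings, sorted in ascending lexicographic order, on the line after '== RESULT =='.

Progress:
  pre ⊆ S: {clear(f), handempty, on(f,d)} ⊆ S  — applicable
  S \ del = {clear(b), on(e,a), ontable(d)}
  ∪ add   = {clear(b), clear(d), holding(f), on(e,a), ontable(d)}

== RESULT ==
["clear(b)", "clear(d)", "holding(f)", "on(e,a)", "ontable(d)"]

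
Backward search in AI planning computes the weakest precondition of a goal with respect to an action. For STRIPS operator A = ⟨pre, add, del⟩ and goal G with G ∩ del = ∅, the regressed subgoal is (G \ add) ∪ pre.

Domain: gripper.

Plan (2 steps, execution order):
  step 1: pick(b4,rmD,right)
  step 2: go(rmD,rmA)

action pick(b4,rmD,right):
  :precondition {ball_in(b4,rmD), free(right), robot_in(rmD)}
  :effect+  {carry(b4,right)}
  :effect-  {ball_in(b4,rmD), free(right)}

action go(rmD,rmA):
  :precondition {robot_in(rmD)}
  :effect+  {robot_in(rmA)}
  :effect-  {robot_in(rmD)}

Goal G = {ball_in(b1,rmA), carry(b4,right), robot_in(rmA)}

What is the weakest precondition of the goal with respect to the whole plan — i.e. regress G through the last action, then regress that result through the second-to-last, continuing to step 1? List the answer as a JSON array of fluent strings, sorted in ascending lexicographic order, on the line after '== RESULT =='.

Regress step by step:
  through step 2 (go(rmD,rmA)): drop {robot_in(rmA)}, keep {ball_in(b1,rmA), carry(b4,right)}, require {robot_in(rmD)}
    → {ball_in(b1,rmA), carry(b4,right), robot_in(rmD)}
  through step 1 (pick(b4,rmD,right)): drop {carry(b4,right)}, keep {ball_in(b1,rmA), robot_in(rmD)}, require {ball_in(b4,rmD), free(right), robot_in(rmD)}
    → {ball_in(b1,rmA), ball_in(b4,rmD), free(right), robot_in(rmD)}

== RESULT ==
["ball_in(b1,rmA)", "ball_in(b4,rmD)", "free(right)", "robot_in(rmD)"]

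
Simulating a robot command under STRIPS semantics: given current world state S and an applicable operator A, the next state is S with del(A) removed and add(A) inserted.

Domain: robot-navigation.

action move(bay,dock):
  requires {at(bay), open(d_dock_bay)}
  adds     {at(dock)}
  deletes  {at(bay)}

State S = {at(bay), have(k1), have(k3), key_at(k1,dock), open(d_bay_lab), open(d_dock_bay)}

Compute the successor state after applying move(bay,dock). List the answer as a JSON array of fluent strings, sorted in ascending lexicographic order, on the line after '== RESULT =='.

Progress:
  pre ⊆ S: {at(bay), open(d_dock_bay)} ⊆ S  — applicable
  S \ del = {have(k1), have(k3), key_at(k1,dock), open(d_bay_lab), open(d_dock_bay)}
  ∪ add   = {at(dock), have(k1), have(k3), key_at(k1,dock), open(d_bay_lab), open(d_dock_bay)}

== RESULT ==
["at(dock)", "have(k1)", "have(k3)", "key_at(k1,dock)", "open(d_bay_lab)", "open(d_dock_bay)"]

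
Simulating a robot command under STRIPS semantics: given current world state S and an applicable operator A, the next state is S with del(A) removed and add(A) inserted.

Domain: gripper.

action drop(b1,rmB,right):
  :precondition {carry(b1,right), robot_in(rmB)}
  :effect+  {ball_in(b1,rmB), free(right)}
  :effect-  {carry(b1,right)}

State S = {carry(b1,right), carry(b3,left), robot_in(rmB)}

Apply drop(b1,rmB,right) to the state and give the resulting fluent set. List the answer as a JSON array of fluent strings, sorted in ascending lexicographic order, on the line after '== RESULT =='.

Progress:
  pre ⊆ S: {carry(b1,right), robot_in(rmB)} ⊆ S  — applicable
  S \ del = {carry(b3,left), robot_in(rmB)}
  ∪ add   = {ball_in(b1,rmB), carry(b3,left), free(right), robot_in(rmB)}

== RESULT ==
["ball_in(b1,rmB)", "carry(b3,left)", "free(right)", "robot_in(rmB)"]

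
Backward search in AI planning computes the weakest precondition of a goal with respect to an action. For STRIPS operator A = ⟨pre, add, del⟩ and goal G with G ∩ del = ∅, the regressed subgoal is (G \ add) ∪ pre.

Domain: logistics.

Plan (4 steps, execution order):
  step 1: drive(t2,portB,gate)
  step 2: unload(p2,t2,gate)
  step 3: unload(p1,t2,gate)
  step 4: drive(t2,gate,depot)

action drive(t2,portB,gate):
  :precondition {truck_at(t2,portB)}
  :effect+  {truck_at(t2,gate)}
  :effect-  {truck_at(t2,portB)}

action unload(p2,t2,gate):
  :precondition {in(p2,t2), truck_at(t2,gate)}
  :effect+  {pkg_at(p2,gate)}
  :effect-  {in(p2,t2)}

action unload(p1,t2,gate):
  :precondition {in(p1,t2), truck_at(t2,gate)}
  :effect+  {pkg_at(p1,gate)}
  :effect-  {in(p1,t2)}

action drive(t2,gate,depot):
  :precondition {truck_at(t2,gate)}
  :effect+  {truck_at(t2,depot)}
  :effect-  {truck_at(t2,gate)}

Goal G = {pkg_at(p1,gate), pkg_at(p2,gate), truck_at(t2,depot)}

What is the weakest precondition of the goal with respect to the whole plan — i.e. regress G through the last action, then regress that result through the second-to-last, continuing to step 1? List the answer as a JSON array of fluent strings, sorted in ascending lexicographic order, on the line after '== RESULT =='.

Work backward from the goal:
  through step 4 (drive(t2,gate,depot)): drop {truck_at(t2,depot)}, keep {pkg_at(p1,gate), pkg_at(p2,gate)}, require {truck_at(t2,gate)}
    → {pkg_at(p1,gate), pkg_at(p2,gate), truck_at(t2,gate)}
  through step 3 (unload(p1,t2,gate)): drop {pkg_at(p1,gate)}, keep {pkg_at(p2,gate), truck_at(t2,gate)}, require {in(p1,t2), truck_at(t2,gate)}
    → {in(p1,t2), pkg_at(p2,gate), truck_at(t2,gate)}
  through step 2 (unload(p2,t2,gate)): drop {pkg_at(p2,gate)}, keep {in(p1,t2), truck_at(t2,gate)}, require {in(p2,t2), truck_at(t2,gate)}
    → {in(p1,t2), in(p2,t2), truck_at(t2,gate)}
  through step 1 (drive(t2,portB,gate)): drop {truck_at(t2,gate)}, keep {in(p1,t2), in(p2,t2)}, require {truck_at(t2,portB)}
    → {in(p1,t2), in(p2,t2), truck_at(t2,portB)}

== RESULT ==
["in(p1,t2)", "in(p2,t2)", "truck_at(t2,portB)"]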